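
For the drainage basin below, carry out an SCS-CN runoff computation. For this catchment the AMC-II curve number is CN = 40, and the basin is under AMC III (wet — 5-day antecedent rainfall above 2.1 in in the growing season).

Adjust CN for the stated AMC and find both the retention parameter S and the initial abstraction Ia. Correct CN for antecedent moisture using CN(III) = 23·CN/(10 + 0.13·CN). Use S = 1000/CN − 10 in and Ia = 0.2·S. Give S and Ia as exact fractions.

Wet (AMC III): CN(III) = 23·40/(10 + 0.13·40) = 920/(76/5) = 1150/19 ≈ 60.526
Retention S: 1000/CN − 10 with CN=60.526 → S = 150/23 ≈ 6.522 in
Initial abstraction Ia = S/5 = (150/23)/5 = 30/23 ≈ 1.304 in

S = 150/23 in ≈ 6.522 in; Ia = 30/23 in ≈ 1.304 in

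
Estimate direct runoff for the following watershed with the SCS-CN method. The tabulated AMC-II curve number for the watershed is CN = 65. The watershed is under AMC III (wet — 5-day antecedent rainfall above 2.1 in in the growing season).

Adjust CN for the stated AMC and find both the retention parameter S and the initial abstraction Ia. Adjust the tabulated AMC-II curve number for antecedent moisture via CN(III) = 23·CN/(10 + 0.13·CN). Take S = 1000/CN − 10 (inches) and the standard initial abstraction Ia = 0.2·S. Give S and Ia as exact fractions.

Adjust CN=65 to AMC III: 23·65/(10 + 0.13·65) → 1495 ÷ (369/20) = 29900/369 ≈ 81.030
Retention S: 1000/CN − 10 with CN=81.030 → S = 700/299 ≈ 2.341 in
Ia = 0.2S: 0.2·2.341 = 0.468 in (exactly 140/299)

S = 700/299 in ≈ 2.341 in; Ia = 140/299 in ≈ 0.468 in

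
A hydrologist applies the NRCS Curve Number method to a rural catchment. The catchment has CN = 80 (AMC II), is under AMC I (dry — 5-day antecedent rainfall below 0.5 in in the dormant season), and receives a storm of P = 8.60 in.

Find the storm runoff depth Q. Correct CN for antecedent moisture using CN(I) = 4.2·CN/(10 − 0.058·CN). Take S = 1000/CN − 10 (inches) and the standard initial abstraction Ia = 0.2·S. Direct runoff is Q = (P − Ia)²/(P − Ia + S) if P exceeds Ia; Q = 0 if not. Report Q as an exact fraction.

Q = 605284/147315 in ≈ 4.109 in

CN(I) from CN(II)=80: (4.2·80)/(10 − 0.058·80) = 4200/67 ≈ 62.687
Max retention: S = 1000/(4200/67) − 10 = 125/21 in (≈ 5.952 in)
Ia = 0.2S: 0.2·5.952 = 1.190 in (exactly 25/21)
P − Ia = 8.600 − 1.190 = 778/105 ≈ 7.410 in (> 0, runoff occurs)
Q = (778/105)²/((778/105) + 125/21) = (605284/11025)/(1403/105) = 605284/147315 in ≈ 4.109 in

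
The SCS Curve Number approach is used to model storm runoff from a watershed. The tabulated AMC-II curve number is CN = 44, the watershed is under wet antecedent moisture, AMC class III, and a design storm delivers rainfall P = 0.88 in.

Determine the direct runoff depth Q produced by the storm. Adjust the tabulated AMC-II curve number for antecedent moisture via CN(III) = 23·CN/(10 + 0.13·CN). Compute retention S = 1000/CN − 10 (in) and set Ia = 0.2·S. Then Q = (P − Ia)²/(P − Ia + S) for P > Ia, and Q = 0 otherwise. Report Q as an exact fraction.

Adjust CN=44 to AMC III: 23·44/(10 + 0.13·44) → 1012 ÷ (393/25) = 25300/393 ≈ 64.377
S = 1000/(25300/393) − 10 = 1400/253 in ≈ 5.534 in
Initial abstraction Ia = S/5 = (1400/253)/5 = 280/253 ≈ 1.107 in
P = 0.880 ≤ Ia = 1.107 in: entire storm abstracted, Q = 0.

Q = 0 in ≈ 0.000 in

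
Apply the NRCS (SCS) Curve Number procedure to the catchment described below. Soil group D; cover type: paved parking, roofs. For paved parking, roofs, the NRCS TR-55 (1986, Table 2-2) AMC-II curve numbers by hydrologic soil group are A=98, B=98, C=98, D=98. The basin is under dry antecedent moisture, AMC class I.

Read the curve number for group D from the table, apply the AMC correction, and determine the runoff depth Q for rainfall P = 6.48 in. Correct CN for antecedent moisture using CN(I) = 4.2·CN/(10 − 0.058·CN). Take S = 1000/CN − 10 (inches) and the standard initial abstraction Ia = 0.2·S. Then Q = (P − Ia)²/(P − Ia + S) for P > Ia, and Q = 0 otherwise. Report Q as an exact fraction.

NRCS table: paved parking, roofs, soil group D → CN(II) = 98
CN(I) from CN(II)=98: (4.2·98)/(10 − 0.058·98) = 102900/1079 ≈ 95.366
S = 1000/(102900/1079) − 10 = 500/1029 in ≈ 0.486 in
Initial abstraction Ia = S/5 = (500/1029)/5 = 100/1029 ≈ 0.097 in
P − Ia = 6.480 − 0.097 = 164198/25725 ≈ 6.383 in (> 0, runoff occurs)
Q: (164198/25725)² ÷ (176698/25725) = 13480491602/2272778025 in (≈ 5.931 in)

Q = 13480491602/2272778025 in ≈ 5.931 in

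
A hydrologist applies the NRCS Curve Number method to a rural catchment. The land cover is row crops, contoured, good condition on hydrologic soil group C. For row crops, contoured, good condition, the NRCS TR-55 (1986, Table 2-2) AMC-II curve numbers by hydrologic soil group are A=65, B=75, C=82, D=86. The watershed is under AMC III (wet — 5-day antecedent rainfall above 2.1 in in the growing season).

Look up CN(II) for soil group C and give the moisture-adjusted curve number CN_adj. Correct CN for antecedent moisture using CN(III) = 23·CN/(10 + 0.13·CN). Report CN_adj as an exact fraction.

CN_adj = 94300/1033 ≈ 91.288

NRCS table: row crops, contoured, good condition, soil group C → CN(II) = 82
Wet (AMC III): CN(III) = 23·82/(10 + 0.13·82) = 1886/(1033/50) = 94300/1033 ≈ 91.288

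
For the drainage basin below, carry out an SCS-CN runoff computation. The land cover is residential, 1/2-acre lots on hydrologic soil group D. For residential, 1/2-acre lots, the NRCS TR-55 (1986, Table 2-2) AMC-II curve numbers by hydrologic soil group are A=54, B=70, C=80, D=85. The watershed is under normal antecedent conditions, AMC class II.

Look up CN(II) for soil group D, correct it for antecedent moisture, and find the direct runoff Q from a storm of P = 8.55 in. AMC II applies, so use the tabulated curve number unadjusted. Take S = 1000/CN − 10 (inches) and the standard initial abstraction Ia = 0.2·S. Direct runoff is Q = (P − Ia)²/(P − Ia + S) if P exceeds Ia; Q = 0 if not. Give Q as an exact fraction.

NRCS table: residential, 1/2-acre lots, soil group D → CN(II) = 85
Average conditions: CN = 85 (no AMC adjustment).
Retention S: 1000/CN − 10 with CN=85.000 → S = 30/17 ≈ 1.765 in
Ia = 0.2·(30/17) = 6/17 in ≈ 0.353 in
Since P=8.550 > Ia=0.353: effective rainfall P−Ia = 2787/340 in
Runoff Q = (P−Ia)²/(P−Ia+S) = (8.197)²/(8.197+1.765) = 2589123/383860 ≈ 6.745 in

Q = 2589123/383860 in ≈ 6.745 in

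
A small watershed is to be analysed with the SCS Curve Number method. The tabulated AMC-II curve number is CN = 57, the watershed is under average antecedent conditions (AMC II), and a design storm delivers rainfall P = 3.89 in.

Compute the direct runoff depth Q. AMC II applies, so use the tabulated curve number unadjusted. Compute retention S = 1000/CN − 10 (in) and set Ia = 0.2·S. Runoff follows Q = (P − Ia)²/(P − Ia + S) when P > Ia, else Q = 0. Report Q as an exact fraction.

AMC II — tabulated CN = 57 applies directly.
S = 1000/57 − 10 = 430/57 in ≈ 7.544 in
Ia = 0.2·(430/57) = 86/57 in ≈ 1.509 in
P − Ia = 3.890 − 1.509 = 13573/5700 ≈ 2.381 in (> 0, runoff occurs)
Runoff Q = (P−Ia)²/(P−Ia+S) = (2.381)²/(2.381+7.544) = 184226329/322466100 ≈ 0.571 in

Q = 184226329/322466100 in ≈ 0.571 in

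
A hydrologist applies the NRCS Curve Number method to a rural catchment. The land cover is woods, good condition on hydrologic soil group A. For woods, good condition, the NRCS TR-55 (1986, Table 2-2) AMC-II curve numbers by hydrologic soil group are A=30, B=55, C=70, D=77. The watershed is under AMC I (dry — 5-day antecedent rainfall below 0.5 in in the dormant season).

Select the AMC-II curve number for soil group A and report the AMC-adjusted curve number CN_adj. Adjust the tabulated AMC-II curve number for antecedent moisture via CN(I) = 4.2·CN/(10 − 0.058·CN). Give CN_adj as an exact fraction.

NRCS table: woods, good condition, soil group A → CN(II) = 30
Dry (AMC I): CN(I) = 4.2·30/(10 − 0.058·30) = 126/(413/50) = 900/59 ≈ 15.254

CN_adj = 900/59 ≈ 15.254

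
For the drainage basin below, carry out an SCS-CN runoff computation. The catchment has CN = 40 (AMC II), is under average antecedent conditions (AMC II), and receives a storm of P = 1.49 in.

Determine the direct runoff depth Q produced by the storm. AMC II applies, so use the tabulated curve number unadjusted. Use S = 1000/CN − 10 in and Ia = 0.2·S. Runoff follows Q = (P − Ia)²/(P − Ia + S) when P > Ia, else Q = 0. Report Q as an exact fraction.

Average conditions: CN = 40 (no AMC adjustment).
S = 1000/40 − 10 = 15 in ≈ 15.000 in
Ia = 0.2S: 0.2·15.000 = 3.000 in (exactly 3)
P = 1.490 ≤ Ia = 3.000 in: entire storm abstracted, Q = 0.

Q = 0 in ≈ 0.000 in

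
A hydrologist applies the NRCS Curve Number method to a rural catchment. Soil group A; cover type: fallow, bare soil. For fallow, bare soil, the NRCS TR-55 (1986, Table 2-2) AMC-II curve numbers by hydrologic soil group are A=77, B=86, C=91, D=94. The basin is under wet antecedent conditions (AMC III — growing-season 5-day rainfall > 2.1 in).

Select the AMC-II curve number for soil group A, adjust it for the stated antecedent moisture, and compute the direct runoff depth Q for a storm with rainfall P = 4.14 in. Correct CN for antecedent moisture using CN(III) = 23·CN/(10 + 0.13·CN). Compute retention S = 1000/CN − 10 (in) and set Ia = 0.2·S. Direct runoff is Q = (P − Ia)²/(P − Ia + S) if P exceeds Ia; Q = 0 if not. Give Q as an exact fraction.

Q = 223173721/76765150 in ≈ 2.907 in

NRCS table: fallow, bare soil, soil group A → CN(II) = 77
CN(III) from CN(II)=77: (23·77)/(10 + 0.13·77) = 7700/87 ≈ 88.506
S = 1000/(7700/87) − 10 = 100/77 in ≈ 1.299 in
Ia = 0.2S: 0.2·1.299 = 0.260 in (exactly 20/77)
Since P=4.140 > Ia=0.260: effective rainfall P−Ia = 14939/3850 in
Q = (14939/3850)²/((14939/3850) + 100/77) = (223173721/14822500)/(19939/3850) = 223173721/76765150 in ≈ 2.907 in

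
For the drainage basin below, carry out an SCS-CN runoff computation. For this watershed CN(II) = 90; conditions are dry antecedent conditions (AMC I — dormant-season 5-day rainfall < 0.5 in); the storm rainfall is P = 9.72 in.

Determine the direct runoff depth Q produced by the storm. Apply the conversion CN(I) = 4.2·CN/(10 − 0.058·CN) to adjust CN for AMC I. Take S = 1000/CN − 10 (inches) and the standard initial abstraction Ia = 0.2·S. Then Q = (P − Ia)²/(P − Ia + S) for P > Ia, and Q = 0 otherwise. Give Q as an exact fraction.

Q = 1885904329/264255075 in ≈ 7.137 in

Adjust CN=90 to AMC I: 4.2·90/(10 − 0.058·90) → 378 ÷ (239/50) = 18900/239 ≈ 79.079
Max retention: S = 1000/(18900/239) − 10 = 500/189 in (≈ 2.646 in)
Ia = 0.2S: 0.2·2.646 = 0.529 in (exactly 100/189)
Since P=9.720 > Ia=0.529: effective rainfall P−Ia = 43427/4725 in
Runoff Q = (P−Ia)²/(P−Ia+S) = (9.191)²/(9.191+2.646) = 1885904329/264255075 ≈ 7.137 in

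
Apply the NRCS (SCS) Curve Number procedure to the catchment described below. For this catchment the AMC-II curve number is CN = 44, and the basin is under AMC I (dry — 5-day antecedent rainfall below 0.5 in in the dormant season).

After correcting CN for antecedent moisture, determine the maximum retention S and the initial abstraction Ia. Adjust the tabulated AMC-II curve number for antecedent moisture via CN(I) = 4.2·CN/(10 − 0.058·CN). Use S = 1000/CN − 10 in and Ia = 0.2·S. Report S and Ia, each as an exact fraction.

Dry (AMC I): CN(I) = 4.2·44/(10 − 0.058·44) = (924/5)/(931/125) = 3300/133 ≈ 24.812
Retention S: 1000/CN − 10 with CN=24.812 → S = 1000/33 ≈ 30.303 in
Ia = 0.2S: 0.2·30.303 = 6.061 in (exactly 200/33)

S = 1000/33 in ≈ 30.303 in; Ia = 200/33 in ≈ 6.061 in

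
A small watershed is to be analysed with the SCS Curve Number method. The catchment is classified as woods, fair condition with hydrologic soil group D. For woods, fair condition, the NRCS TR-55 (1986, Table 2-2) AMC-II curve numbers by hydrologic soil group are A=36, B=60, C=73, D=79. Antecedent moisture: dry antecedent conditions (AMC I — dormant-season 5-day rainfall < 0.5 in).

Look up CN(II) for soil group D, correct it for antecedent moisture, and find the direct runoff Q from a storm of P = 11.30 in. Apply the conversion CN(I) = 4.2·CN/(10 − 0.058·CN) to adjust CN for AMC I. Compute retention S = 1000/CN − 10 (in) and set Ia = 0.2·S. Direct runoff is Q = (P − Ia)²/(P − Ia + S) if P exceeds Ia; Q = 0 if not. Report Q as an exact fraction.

NRCS table: woods, fair condition, soil group D → CN(II) = 79
CN(I) from CN(II)=79: (4.2·79)/(10 − 0.058·79) = 7900/129 ≈ 61.240
Max retention: S = 1000/(7900/129) − 10 = 500/79 in (≈ 6.329 in)
Ia = 0.2·(500/79) = 100/79 in ≈ 1.266 in
Since P=11.300 > Ia=1.266: effective rainfall P−Ia = 7927/790 in
Q = (7927/790)²/((7927/790) + 500/79) = (62837329/624100)/(12927/790) = 62837329/10212330 in ≈ 6.153 in

Q = 62837329/10212330 in ≈ 6.153 in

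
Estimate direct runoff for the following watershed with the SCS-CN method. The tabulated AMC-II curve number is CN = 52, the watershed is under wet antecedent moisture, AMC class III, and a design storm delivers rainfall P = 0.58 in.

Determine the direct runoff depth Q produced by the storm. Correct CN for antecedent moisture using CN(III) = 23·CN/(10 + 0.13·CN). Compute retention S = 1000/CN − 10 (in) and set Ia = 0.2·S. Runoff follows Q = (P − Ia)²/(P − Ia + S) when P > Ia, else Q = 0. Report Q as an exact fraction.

Adjust CN=52 to AMC III: 23·52/(10 + 0.13·52) → 1196 ÷ (419/25) = 29900/419 ≈ 71.360
Retention S: 1000/CN − 10 with CN=71.360 → S = 1200/299 ≈ 4.013 in
Ia = 0.2S: 0.2·4.013 = 0.803 in (exactly 240/299)
P = 0.580 ≤ Ia = 0.803 in: entire storm abstracted, Q = 0.

Q = 0 in ≈ 0.000 in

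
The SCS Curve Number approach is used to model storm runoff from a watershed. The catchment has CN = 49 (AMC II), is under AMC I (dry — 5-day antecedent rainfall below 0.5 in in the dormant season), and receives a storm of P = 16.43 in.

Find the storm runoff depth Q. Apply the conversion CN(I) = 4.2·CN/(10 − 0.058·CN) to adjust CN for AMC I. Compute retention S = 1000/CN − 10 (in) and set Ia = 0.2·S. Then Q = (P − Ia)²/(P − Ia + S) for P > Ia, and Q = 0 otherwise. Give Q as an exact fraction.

Adjust CN=49 to AMC I: 4.2·49/(10 − 0.058·49) → (1029/5) ÷ (3579/500) = 34300/1193 ≈ 28.751
Max retention: S = 1000/(34300/1193) − 10 = 8500/343 in (≈ 24.781 in)
Ia = 0.2·(8500/343) = 1700/343 in ≈ 4.956 in
Excess rainfall: 16.430 − 4.956 = 11.474 in; P > Ia so Q > 0
Q: (393549/34300)² ÷ (1243549/34300) = 154880815401/42653730700 in (≈ 3.631 in)

Q = 154880815401/42653730700 in ≈ 3.631 in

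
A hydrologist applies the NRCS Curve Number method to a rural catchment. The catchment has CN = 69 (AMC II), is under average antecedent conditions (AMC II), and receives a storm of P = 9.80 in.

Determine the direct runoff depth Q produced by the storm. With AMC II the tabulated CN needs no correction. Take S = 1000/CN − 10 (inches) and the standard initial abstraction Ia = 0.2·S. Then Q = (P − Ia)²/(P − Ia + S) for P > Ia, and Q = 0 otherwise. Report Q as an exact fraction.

AMC II — tabulated CN = 69 applies directly.
Max retention: S = 1000/69 − 10 = 310/69 in (≈ 4.493 in)
Ia = 0.2·(310/69) = 62/69 in ≈ 0.899 in
P − Ia = 9.800 − 0.899 = 3071/345 ≈ 8.901 in (> 0, runoff occurs)
Q: (3071/345)² ÷ (4621/345) = 9431041/1594245 in (≈ 5.916 in)

Q = 9431041/1594245 in ≈ 5.916 in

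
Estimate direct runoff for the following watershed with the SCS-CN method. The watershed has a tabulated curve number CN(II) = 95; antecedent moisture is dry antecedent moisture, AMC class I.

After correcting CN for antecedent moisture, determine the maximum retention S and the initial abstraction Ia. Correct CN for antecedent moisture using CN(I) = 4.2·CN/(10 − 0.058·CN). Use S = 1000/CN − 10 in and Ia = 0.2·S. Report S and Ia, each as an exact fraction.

Dry (AMC I): CN(I) = 4.2·95/(10 − 0.058·95) = 399/(449/100) = 39900/449 ≈ 88.864
S = 1000/(39900/449) − 10 = 500/399 in ≈ 1.253 in
Ia = 0.2·(500/399) = 100/399 in ≈ 0.251 in

S = 500/399 in ≈ 1.253 in; Ia = 100/399 in ≈ 0.251 in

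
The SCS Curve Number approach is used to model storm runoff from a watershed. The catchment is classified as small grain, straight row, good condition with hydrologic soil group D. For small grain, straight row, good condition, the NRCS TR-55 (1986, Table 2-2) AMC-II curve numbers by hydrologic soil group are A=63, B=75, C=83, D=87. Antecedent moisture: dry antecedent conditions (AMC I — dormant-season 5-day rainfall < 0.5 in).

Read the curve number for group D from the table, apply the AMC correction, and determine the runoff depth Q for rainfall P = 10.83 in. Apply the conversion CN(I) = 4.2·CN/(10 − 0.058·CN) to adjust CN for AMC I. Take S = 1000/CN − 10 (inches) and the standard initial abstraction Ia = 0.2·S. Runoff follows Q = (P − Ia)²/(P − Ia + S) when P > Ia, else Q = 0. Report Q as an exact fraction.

NRCS table: small grain, straight row, good condition, soil group D → CN(II) = 87
Dry (AMC I): CN(I) = 4.2·87/(10 − 0.058·87) = (1827/5)/(2477/500) = 182700/2477 ≈ 73.759
S = 1000/(182700/2477) − 10 = 6500/1827 in ≈ 3.558 in
Ia = 0.2·(6500/1827) = 1300/1827 in ≈ 0.712 in
Since P=10.830 > Ia=0.712: effective rainfall P−Ia = 1848641/182700 in
Q: (1848641/182700)² ÷ (2498641/182700) = 3417473546881/456501710700 in (≈ 7.486 in)

Q = 3417473546881/456501710700 in ≈ 7.486 in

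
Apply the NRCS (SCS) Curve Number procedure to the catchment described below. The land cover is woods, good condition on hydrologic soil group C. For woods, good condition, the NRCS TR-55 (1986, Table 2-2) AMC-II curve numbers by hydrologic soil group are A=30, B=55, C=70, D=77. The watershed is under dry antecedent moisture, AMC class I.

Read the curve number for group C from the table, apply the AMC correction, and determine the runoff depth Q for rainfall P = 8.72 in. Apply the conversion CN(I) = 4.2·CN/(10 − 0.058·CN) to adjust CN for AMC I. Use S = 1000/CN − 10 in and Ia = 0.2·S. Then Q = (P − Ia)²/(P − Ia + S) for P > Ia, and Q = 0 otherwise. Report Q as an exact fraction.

NRCS table: woods, good condition, soil group C → CN(II) = 70
Adjust CN=70 to AMC I: 4.2·70/(10 − 0.058·70) → 294 ÷ (297/50) = 4900/99 ≈ 49.495
Max retention: S = 1000/(4900/99) − 10 = 500/49 in (≈ 10.204 in)
Ia = 0.2·(500/49) = 100/49 in ≈ 2.041 in
Since P=8.720 > Ia=2.041: effective rainfall P−Ia = 8182/1225 in
Q = (8182/1225)²/((8182/1225) + 500/49) = (66945124/1500625)/(20682/1225) = 33472562/12667725 in ≈ 2.642 in

Q = 33472562/12667725 in ≈ 2.642 in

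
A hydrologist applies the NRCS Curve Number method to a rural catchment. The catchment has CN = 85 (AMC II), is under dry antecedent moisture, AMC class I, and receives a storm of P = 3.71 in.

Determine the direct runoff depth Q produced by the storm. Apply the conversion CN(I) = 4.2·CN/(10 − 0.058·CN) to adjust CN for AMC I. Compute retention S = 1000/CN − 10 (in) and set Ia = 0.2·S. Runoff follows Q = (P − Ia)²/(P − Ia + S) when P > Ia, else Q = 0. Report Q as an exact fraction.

Q = 1166154201/1001373100 in ≈ 1.165 in

CN(I) from CN(II)=85: (4.2·85)/(10 − 0.058·85) = 11900/169 ≈ 70.414
S = 1000/(11900/169) − 10 = 500/119 in ≈ 4.202 in
Ia = 0.2·(500/119) = 100/119 in ≈ 0.840 in
P − Ia = 3.710 − 0.840 = 34149/11900 ≈ 2.870 in (> 0, runoff occurs)
Q: (34149/11900)² ÷ (84149/11900) = 1166154201/1001373100 in (≈ 1.165 in)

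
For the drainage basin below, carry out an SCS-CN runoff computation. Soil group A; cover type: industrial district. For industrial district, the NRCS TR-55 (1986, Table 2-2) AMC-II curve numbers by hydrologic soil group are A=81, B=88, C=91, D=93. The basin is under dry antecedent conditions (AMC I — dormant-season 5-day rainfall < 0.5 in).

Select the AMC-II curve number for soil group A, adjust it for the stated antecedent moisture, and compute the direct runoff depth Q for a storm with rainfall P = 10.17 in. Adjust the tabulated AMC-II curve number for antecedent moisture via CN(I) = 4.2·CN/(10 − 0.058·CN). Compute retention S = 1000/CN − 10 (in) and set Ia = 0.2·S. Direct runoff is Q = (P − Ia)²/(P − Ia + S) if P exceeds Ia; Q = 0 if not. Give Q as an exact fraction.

NRCS table: industrial district, soil group A → CN(II) = 81
CN(I) from CN(II)=81: (4.2·81)/(10 − 0.058·81) = 170100/2651 ≈ 64.164
Max retention: S = 1000/(170100/2651) − 10 = 9500/1701 in (≈ 5.585 in)
Initial abstraction Ia = S/5 = (9500/1701)/5 = 1900/1701 ≈ 1.117 in
Since P=10.170 > Ia=1.117: effective rainfall P−Ia = 1539917/170100 in
Q = (1539917/170100)²/((1539917/170100) + 9500/1701) = (2371344366889/28934010000)/(2489917/170100) = 2371344366889/423534881700 in ≈ 5.599 in

Q = 2371344366889/423534881700 in ≈ 5.599 in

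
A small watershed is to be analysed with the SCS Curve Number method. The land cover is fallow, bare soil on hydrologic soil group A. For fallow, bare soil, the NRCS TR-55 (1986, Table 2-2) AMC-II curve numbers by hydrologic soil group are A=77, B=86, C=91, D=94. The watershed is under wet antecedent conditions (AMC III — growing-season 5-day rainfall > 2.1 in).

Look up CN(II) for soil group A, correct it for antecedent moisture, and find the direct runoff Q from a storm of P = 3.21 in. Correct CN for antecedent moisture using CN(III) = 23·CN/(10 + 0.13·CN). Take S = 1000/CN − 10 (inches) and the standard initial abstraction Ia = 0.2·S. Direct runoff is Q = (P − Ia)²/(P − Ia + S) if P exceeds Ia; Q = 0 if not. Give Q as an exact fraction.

Q = 516062089/251920900 in ≈ 2.049 in

NRCS table: fallow, bare soil, soil group A → CN(II) = 77
Adjust CN=77 to AMC III: 23·77/(10 + 0.13·77) → 1771 ÷ (2001/100) = 7700/87 ≈ 88.506
S = 1000/(7700/87) − 10 = 100/77 in ≈ 1.299 in
Initial abstraction Ia = S/5 = (100/77)/5 = 20/77 ≈ 0.260 in
P − Ia = 3.210 − 0.260 = 22717/7700 ≈ 2.950 in (> 0, runoff occurs)
Q: (22717/7700)² ÷ (32717/7700) = 516062089/251920900 in (≈ 2.049 in)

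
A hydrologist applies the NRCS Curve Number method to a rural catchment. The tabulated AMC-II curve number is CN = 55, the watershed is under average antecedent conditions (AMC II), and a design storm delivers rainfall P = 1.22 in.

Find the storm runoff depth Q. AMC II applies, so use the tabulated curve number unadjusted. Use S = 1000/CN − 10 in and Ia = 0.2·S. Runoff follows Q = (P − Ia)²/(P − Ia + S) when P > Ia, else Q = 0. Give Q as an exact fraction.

AMC II — tabulated CN = 55 applies directly.
Retention S: 1000/CN − 10 with CN=55.000 → S = 90/11 ≈ 8.182 in
Ia = 0.2·(90/11) = 18/11 in ≈ 1.636 in
P = 1.220 ≤ Ia = 1.636 in: entire storm abstracted, Q = 0.

Q = 0 in ≈ 0.000 in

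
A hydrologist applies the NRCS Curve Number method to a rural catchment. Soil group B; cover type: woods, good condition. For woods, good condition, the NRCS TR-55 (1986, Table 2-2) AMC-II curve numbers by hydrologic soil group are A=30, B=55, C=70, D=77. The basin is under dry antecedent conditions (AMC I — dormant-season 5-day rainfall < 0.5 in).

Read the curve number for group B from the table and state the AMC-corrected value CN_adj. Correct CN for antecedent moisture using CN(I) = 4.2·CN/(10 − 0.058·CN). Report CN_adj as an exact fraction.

CN_adj = 7700/227 ≈ 33.921

NRCS table: woods, good condition, soil group B → CN(II) = 55
CN(I) from CN(II)=55: (4.2·55)/(10 − 0.058·55) = 7700/227 ≈ 33.921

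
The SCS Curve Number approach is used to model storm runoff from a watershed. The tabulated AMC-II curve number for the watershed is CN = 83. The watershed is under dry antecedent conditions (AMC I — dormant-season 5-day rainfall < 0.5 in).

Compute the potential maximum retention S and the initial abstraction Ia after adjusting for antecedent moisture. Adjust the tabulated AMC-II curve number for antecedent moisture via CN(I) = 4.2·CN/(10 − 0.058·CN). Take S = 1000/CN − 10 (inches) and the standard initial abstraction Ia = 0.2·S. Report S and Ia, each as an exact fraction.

Adjust CN=83 to AMC I: 4.2·83/(10 − 0.058·83) → (1743/5) ÷ (2593/500) = 174300/2593 ≈ 67.219
S = 1000/(174300/2593) − 10 = 8500/1743 in ≈ 4.877 in
Ia = 0.2·(8500/1743) = 1700/1743 in ≈ 0.975 in

S = 8500/1743 in ≈ 4.877 in; Ia = 1700/1743 in ≈ 0.975 in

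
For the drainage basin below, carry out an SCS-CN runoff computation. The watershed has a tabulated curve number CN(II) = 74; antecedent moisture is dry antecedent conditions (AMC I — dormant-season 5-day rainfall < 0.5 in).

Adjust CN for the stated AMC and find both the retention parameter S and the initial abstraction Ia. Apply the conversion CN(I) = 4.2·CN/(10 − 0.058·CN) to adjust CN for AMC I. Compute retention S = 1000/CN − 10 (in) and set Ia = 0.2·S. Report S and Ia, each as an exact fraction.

CN(I) from CN(II)=74: (4.2·74)/(10 − 0.058·74) = 77700/1427 ≈ 54.450
Max retention: S = 1000/(77700/1427) − 10 = 6500/777 in (≈ 8.366 in)
Ia = 0.2S: 0.2·8.366 = 1.673 in (exactly 1300/777)

S = 6500/777 in ≈ 8.366 in; Ia = 1300/777 in ≈ 1.673 in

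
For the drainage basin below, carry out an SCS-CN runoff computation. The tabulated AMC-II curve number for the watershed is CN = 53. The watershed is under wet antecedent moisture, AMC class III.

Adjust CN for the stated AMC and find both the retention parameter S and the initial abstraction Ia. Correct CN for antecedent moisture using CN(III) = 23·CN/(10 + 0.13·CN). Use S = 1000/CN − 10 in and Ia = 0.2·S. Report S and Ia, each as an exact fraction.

Wet (AMC III): CN(III) = 23·53/(10 + 0.13·53) = 1219/(1689/100) = 121900/1689 ≈ 72.173
Max retention: S = 1000/(121900/1689) − 10 = 4700/1219 in (≈ 3.856 in)
Ia = 0.2S: 0.2·3.856 = 0.771 in (exactly 940/1219)

S = 4700/1219 in ≈ 3.856 in; Ia = 940/1219 in ≈ 0.771 in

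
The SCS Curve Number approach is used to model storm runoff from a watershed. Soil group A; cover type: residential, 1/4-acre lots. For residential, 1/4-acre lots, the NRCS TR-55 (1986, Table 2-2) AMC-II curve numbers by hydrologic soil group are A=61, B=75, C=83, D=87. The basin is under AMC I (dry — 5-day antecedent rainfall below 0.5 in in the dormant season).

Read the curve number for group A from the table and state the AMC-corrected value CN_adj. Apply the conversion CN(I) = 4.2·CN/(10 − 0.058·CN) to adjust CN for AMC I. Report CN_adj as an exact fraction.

CN_adj = 42700/1077 ≈ 39.647

NRCS table: residential, 1/4-acre lots, soil group A → CN(II) = 61
Dry (AMC I): CN(I) = 4.2·61/(10 − 0.058·61) = (1281/5)/(3231/500) = 42700/1077 ≈ 39.647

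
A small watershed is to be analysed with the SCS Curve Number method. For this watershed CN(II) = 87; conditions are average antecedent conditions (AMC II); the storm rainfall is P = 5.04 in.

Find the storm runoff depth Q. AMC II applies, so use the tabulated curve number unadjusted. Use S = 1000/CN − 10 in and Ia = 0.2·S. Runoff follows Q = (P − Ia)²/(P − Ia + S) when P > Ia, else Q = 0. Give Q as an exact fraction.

AMC II — tabulated CN = 87 applies directly.
Retention S: 1000/CN − 10 with CN=87.000 → S = 130/87 ≈ 1.494 in
Ia = 0.2S: 0.2·1.494 = 0.299 in (exactly 26/87)
Excess rainfall: 5.040 − 0.299 = 4.741 in; P > Ia so Q > 0
Q: (10312/2175)² ÷ (13562/2175) = 53168672/14748675 in (≈ 3.605 in)

Q = 53168672/14748675 in ≈ 3.605 in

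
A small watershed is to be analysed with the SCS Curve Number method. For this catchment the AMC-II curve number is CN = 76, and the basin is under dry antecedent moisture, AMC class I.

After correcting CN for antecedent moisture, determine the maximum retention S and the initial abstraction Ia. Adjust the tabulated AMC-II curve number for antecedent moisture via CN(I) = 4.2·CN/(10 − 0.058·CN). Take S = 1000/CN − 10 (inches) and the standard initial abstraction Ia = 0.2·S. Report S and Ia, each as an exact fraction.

Adjust CN=76 to AMC I: 4.2·76/(10 − 0.058·76) → (1596/5) ÷ (699/125) = 13300/233 ≈ 57.082
Max retention: S = 1000/(13300/233) − 10 = 1000/133 in (≈ 7.519 in)
Initial abstraction Ia = S/5 = (1000/133)/5 = 200/133 ≈ 1.504 in

S = 1000/133 in ≈ 7.519 in; Ia = 200/133 in ≈ 1.504 in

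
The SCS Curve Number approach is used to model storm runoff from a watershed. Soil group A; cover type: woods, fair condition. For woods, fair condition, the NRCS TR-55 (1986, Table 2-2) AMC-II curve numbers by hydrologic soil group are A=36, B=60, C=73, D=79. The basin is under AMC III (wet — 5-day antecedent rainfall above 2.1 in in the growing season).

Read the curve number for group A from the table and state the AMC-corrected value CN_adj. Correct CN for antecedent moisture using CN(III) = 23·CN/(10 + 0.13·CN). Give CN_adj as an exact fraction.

CN_adj = 20700/367 ≈ 56.403

NRCS table: woods, fair condition, soil group A → CN(II) = 36
Wet (AMC III): CN(III) = 23·36/(10 + 0.13·36) = 828/(367/25) = 20700/367 ≈ 56.403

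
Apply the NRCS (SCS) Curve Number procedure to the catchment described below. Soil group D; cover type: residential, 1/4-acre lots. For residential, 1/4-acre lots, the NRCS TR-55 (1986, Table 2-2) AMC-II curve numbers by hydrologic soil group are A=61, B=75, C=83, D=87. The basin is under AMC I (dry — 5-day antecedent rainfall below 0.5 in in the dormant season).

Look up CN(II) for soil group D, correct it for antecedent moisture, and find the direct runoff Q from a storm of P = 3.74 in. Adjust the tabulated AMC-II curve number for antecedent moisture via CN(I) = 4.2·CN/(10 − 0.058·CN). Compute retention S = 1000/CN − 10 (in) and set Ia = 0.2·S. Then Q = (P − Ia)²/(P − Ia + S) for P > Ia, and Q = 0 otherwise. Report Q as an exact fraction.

Q = 76534669201/54960636150 in ≈ 1.393 in

NRCS table: residential, 1/4-acre lots, soil group D → CN(II) = 87
Adjust CN=87 to AMC I: 4.2·87/(10 − 0.058·87) → (1827/5) ÷ (2477/500) = 182700/2477 ≈ 73.759
Max retention: S = 1000/(182700/2477) − 10 = 6500/1827 in (≈ 3.558 in)
Initial abstraction Ia = S/5 = (6500/1827)/5 = 1300/1827 ≈ 0.712 in
P − Ia = 3.740 − 0.712 = 276649/91350 ≈ 3.028 in (> 0, runoff occurs)
Q = (276649/91350)²/((276649/91350) + 6500/1827) = (76534669201/8344822500)/(601649/91350) = 76534669201/54960636150 in ≈ 1.393 in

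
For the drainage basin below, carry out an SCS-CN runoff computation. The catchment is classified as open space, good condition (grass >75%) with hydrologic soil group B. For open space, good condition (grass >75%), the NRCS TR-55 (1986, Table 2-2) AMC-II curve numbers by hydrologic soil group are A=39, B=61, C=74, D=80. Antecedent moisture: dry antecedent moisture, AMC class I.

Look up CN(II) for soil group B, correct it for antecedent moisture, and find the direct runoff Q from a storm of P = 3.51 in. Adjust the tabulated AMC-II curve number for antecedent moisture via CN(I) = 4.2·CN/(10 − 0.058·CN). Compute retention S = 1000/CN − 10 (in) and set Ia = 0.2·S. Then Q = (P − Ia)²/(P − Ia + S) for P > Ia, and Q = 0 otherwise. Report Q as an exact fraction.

NRCS table: open space, good condition (grass >75%), soil group B → CN(II) = 61
CN(I) from CN(II)=61: (4.2·61)/(10 − 0.058·61) = 42700/1077 ≈ 39.647
Retention S: 1000/CN − 10 with CN=39.647 → S = 6500/427 ≈ 15.222 in
Ia = 0.2S: 0.2·15.222 = 3.044 in (exactly 1300/427)
P − Ia = 3.510 − 3.044 = 19877/42700 ≈ 0.466 in (> 0, runoff occurs)
Q = (19877/42700)²/((19877/42700) + 6500/427) = (395095129/1823290000)/(669877/42700) = 30391933/2200288300 in ≈ 0.014 in

Q = 30391933/2200288300 in ≈ 0.014 in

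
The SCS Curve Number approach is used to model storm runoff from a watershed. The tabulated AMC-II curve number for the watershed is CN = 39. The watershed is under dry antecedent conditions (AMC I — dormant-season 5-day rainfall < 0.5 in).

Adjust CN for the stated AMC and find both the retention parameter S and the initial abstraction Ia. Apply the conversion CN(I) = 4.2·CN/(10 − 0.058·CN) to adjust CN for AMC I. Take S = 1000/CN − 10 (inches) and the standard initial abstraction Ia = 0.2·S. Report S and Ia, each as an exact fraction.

S = 30500/819 in ≈ 37.241 in; Ia = 6100/819 in ≈ 7.448 in

CN(I) from CN(II)=39: (4.2·39)/(10 − 0.058·39) = 81900/3869 ≈ 21.168
Retention S: 1000/CN − 10 with CN=21.168 → S = 30500/819 ≈ 37.241 in
Ia = 0.2S: 0.2·37.241 = 7.448 in (exactly 6100/819)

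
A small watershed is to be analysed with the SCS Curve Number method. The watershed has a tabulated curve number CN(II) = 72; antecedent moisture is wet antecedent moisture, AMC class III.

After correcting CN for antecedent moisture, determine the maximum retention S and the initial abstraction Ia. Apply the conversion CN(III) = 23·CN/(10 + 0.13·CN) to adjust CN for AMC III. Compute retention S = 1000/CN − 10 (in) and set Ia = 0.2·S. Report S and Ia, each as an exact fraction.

Adjust CN=72 to AMC III: 23·72/(10 + 0.13·72) → 1656 ÷ (484/25) = 10350/121 ≈ 85.537
Max retention: S = 1000/(10350/121) − 10 = 350/207 in (≈ 1.691 in)
Ia = 0.2S: 0.2·1.691 = 0.338 in (exactly 70/207)

S = 350/207 in ≈ 1.691 in; Ia = 70/207 in ≈ 0.338 in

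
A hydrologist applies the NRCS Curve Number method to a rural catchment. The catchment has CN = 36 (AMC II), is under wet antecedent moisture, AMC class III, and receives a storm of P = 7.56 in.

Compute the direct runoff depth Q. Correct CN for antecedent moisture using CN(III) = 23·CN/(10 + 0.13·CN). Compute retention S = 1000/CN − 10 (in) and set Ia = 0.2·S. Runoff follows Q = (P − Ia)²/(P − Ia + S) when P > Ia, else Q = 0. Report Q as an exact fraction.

Q = 968641129/368061525 in ≈ 2.632 in

Adjust CN=36 to AMC III: 23·36/(10 + 0.13·36) → 828 ÷ (367/25) = 20700/367 ≈ 56.403
S = 1000/(20700/367) − 10 = 1600/207 in ≈ 7.729 in
Ia = 0.2·(1600/207) = 320/207 in ≈ 1.546 in
Excess rainfall: 7.560 − 1.546 = 6.014 in; P > Ia so Q > 0
Runoff Q = (P−Ia)²/(P−Ia+S) = (6.014)²/(6.014+7.729) = 968641129/368061525 ≈ 2.632 in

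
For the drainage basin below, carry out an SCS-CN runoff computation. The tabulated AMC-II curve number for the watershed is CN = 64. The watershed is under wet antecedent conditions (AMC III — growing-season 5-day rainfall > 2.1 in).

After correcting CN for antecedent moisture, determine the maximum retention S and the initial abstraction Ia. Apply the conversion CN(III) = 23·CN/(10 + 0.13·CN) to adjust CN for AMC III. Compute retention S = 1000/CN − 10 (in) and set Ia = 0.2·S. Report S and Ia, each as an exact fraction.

Wet (AMC III): CN(III) = 23·64/(10 + 0.13·64) = 1472/(458/25) = 18400/229 ≈ 80.349
Retention S: 1000/CN − 10 with CN=80.349 → S = 225/92 ≈ 2.446 in
Ia = 0.2·(225/92) = 45/92 in ≈ 0.489 in

S = 225/92 in ≈ 2.446 in; Ia = 45/92 in ≈ 0.489 in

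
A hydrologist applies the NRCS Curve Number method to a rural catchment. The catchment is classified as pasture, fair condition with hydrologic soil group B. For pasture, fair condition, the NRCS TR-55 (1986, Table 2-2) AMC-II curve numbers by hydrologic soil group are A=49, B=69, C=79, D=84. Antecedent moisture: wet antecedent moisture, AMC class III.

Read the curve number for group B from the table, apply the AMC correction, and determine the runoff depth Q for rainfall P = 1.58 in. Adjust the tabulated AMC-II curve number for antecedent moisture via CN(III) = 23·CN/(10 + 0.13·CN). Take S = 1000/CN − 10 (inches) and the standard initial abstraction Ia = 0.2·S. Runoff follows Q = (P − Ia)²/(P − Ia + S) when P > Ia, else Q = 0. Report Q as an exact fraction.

NRCS table: pasture, fair condition, soil group B → CN(II) = 69
CN(III) from CN(II)=69: (23·69)/(10 + 0.13·69) = 158700/1897 ≈ 83.658
Max retention: S = 1000/(158700/1897) − 10 = 3100/1587 in (≈ 1.953 in)
Initial abstraction Ia = S/5 = (3100/1587)/5 = 620/1587 ≈ 0.391 in
Since P=1.580 > Ia=0.391: effective rainfall P−Ia = 94373/79350 in
Q = (94373/79350)²/((94373/79350) + 3100/1587) = (8906263129/6296422500)/(249373/79350) = 8906263129/19787747550 in ≈ 0.450 in

Q = 8906263129/19787747550 in ≈ 0.450 in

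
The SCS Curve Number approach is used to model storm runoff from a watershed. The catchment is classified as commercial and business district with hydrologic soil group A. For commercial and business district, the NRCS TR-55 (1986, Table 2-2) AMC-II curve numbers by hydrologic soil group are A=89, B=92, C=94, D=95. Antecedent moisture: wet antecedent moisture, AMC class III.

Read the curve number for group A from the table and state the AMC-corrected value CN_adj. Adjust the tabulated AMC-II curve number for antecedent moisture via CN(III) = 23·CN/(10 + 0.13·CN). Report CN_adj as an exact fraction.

NRCS table: commercial and business district, soil group A → CN(II) = 89
Wet (AMC III): CN(III) = 23·89/(10 + 0.13·89) = 2047/(2157/100) = 204700/2157 ≈ 94.900

CN_adj = 204700/2157 ≈ 94.900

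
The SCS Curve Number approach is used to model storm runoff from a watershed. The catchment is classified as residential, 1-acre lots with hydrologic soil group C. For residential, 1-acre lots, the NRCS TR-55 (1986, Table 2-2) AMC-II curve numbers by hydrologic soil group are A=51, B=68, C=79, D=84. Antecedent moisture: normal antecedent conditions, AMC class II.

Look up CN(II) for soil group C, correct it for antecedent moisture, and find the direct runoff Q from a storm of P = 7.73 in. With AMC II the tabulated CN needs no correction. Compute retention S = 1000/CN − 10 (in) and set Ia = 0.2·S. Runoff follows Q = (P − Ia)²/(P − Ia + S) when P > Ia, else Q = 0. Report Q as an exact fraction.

Q = 3233855689/615149300 in ≈ 5.257 in

NRCS table: residential, 1-acre lots, soil group C → CN(II) = 79
CN(II) = 79; AMC II needs no correction.
S = 1000/79 − 10 = 210/79 in ≈ 2.658 in
Ia = 0.2·(210/79) = 42/79 in ≈ 0.532 in
Excess rainfall: 7.730 − 0.532 = 7.198 in; P > Ia so Q > 0
Q: (56867/7900)² ÷ (77867/7900) = 3233855689/615149300 in (≈ 5.257 in)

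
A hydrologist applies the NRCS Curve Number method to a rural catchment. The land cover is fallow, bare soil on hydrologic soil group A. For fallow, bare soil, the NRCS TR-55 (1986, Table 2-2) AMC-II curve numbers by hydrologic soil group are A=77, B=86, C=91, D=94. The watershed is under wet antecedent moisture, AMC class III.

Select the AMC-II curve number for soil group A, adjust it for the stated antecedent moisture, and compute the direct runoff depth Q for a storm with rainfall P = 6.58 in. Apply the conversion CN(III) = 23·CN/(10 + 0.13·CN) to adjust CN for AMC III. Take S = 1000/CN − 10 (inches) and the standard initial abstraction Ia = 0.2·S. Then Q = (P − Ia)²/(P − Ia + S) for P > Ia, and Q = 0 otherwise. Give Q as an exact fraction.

Q = 592094889/112932050 in ≈ 5.243 in

NRCS table: fallow, bare soil, soil group A → CN(II) = 77
Adjust CN=77 to AMC III: 23·77/(10 + 0.13·77) → 1771 ÷ (2001/100) = 7700/87 ≈ 88.506
Max retention: S = 1000/(7700/87) − 10 = 100/77 in (≈ 1.299 in)
Initial abstraction Ia = S/5 = (100/77)/5 = 20/77 ≈ 0.260 in
P − Ia = 6.580 − 0.260 = 24333/3850 ≈ 6.320 in (> 0, runoff occurs)
Q: (24333/3850)² ÷ (29333/3850) = 592094889/112932050 in (≈ 5.243 in)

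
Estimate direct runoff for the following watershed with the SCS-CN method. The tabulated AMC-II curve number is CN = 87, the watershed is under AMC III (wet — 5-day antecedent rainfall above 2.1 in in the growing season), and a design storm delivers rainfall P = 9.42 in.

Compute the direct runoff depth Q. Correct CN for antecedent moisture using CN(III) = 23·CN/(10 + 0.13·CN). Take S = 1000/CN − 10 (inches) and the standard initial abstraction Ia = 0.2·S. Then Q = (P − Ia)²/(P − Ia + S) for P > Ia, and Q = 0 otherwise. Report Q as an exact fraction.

Adjust CN=87 to AMC III: 23·87/(10 + 0.13·87) → 2001 ÷ (2131/100) = 200100/2131 ≈ 93.900
Max retention: S = 1000/(200100/2131) − 10 = 1300/2001 in (≈ 0.650 in)
Ia = 0.2S: 0.2·0.650 = 0.130 in (exactly 260/2001)
P − Ia = 9.420 − 0.130 = 929471/100050 ≈ 9.290 in (> 0, runoff occurs)
Q: (929471/100050)² ÷ (994471/100050) = 863916339841/99496823550 in (≈ 8.683 in)

Q = 863916339841/99496823550 in ≈ 8.683 in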